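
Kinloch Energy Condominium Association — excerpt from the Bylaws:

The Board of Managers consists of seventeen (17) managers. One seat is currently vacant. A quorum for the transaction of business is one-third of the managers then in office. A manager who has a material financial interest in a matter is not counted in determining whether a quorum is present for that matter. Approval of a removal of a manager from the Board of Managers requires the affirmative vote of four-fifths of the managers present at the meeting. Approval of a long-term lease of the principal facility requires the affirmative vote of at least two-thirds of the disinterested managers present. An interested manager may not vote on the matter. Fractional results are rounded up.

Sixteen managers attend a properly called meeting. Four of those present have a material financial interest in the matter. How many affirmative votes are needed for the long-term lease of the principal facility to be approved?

The long-term lease of the principal facility requires two-thirds of the disinterested managers present (16 − 4 = 12).
2/3 of 12 = 8.

8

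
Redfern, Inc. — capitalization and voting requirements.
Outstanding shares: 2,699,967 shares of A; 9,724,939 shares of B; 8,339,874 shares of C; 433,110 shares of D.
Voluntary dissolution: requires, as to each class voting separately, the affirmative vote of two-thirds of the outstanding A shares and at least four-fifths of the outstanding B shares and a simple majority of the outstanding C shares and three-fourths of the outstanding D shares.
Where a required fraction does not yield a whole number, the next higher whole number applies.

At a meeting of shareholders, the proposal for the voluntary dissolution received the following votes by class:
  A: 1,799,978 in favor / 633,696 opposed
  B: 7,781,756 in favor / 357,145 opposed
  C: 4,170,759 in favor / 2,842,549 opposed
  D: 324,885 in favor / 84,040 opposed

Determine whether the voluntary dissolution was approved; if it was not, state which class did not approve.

A: 2/3 of 2699967 = 1799978; 1,799,978 required, 1,799,978 in favor — approved.
B: 4/5 of 9724939 = 7779951.20, rounded up to 7779952; 7,779,952 required, 7,781,756 in favor — approved.
C: a majority of 8339874 is 4169938; 4,169,938 required, 4,170,759 in favor — approved.
D: 3/4 of 433110 = 324832.50, rounded up to 324833; 324,833 required, 324,885 in favor — approved.

Approved — every class gave the required vote.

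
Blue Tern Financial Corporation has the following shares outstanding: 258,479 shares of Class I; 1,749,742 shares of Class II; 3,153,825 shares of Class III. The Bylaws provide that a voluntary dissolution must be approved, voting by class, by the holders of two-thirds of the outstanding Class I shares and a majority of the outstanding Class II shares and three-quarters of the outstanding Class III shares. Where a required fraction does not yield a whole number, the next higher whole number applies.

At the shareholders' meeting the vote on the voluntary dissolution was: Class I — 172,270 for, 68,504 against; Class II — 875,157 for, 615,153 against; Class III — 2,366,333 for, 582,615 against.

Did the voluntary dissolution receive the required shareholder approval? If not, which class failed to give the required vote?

Not approved — the Class I shares did not give the required vote.

Class I: 2/3 of 258479 = 172319.33, rounded up to 172320; 172,320 required, 172,270 in favor — not approved.
Class II: a majority of 1749742 is 874872; 874,872 required, 875,157 in favor — approved.
Class III: 3/4 of 3153825 = 2365368.75, rounded up to 2365369; 2,365,369 required, 2,366,333 in favor — approved.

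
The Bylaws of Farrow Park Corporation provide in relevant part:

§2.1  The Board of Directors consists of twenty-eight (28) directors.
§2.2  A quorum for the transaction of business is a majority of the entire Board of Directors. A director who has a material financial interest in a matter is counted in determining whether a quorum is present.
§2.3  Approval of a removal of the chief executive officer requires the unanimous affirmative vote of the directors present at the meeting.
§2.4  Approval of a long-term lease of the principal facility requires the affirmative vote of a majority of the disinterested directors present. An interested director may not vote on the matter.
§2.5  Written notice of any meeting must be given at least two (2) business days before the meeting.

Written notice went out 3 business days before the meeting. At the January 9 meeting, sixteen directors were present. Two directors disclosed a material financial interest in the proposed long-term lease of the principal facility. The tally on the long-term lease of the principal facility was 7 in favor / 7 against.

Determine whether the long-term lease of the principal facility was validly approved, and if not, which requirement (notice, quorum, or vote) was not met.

Notice: 3 business days given; 2 required (3 ≥ 2). Satisfied.
Quorum: 16 present (interested directors count toward quorum); quorum is 15. Satisfied.
Vote: the long-term lease of the principal facility requires a majority of the disinterested directors present (16 − 2 = 14). A majority of 14 is 8, so 8 affirmative votes are needed; 7 voted in favor. Not satisfied.

Invalid — vote requirement not satisfied.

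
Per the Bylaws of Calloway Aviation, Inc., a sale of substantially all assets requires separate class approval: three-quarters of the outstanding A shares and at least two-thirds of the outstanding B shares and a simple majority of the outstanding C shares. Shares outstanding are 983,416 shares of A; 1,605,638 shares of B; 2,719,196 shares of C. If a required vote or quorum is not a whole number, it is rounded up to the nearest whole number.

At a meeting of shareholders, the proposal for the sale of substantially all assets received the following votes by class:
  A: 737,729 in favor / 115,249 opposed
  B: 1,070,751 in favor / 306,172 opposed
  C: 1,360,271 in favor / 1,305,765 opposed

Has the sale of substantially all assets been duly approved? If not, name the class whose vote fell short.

A: 3/4 of 983416 = 737562; 737,562 required, 737,729 in favor — approved.
B: 2/3 of 1605638 = 1070425.33, rounded up to 1070426; 1,070,426 required, 1,070,751 in favor — approved.
C: a majority of 2719196 is 1359599; 1,359,599 required, 1,360,271 in favor — approved.

Approved — every class gave the required vote.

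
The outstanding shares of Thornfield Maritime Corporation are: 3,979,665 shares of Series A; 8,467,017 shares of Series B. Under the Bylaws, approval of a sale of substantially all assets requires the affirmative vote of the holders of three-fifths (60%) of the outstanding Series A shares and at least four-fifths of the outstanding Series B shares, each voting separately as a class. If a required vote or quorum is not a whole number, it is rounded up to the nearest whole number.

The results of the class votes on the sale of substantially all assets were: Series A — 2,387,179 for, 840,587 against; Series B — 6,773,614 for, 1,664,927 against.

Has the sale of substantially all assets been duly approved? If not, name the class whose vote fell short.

Series A: 3/5 of 3979665 = 2387799; 2,387,799 required, 2,387,179 in favor — not approved.
Series B: 4/5 of 8467017 = 6773613.60, rounded up to 6773614; 6,773,614 required, 6,773,614 in favor — approved.

Not approved — the Series A shares did not give the required vote.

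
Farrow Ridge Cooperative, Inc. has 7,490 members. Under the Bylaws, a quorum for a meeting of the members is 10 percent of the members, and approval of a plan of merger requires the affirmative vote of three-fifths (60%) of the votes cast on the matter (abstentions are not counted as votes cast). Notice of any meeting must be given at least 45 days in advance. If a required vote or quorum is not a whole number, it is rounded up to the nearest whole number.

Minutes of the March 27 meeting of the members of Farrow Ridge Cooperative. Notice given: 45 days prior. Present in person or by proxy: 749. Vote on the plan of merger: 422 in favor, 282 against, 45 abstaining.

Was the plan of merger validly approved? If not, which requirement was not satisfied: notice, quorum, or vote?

Notice: 45 days given; 45 required. Satisfied.
Quorum: 10% of 7,490 = 749; 749 present. Satisfied.
Vote: requires three-fifths of the votes cast (749 − 45 abstaining = 704); 3/5 of 704 = 422.40, rounded up to 423, so 423 needed; 422 in favor. Not satisfied.

Invalid — vote requirement not satisfied.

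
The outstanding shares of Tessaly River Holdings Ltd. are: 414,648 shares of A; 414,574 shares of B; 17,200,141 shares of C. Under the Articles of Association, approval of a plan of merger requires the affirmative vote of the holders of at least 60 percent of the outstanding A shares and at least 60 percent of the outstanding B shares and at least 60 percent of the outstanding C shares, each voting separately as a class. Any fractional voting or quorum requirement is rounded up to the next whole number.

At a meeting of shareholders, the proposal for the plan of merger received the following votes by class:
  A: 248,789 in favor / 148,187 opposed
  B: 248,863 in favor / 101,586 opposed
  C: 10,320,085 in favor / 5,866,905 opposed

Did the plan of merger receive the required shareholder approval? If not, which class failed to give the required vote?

A: 3/5 of 414648 = 248788.80, rounded up to 248789; 248,789 required, 248,789 in favor — approved.
B: 3/5 of 414574 = 248744.40, rounded up to 248745; 248,745 required, 248,863 in favor — approved.
C: 3/5 of 17200141 = 10320084.60, rounded up to 10320085; 10,320,085 required, 10,320,085 in favor — approved.

Approved — every class gave the required vote.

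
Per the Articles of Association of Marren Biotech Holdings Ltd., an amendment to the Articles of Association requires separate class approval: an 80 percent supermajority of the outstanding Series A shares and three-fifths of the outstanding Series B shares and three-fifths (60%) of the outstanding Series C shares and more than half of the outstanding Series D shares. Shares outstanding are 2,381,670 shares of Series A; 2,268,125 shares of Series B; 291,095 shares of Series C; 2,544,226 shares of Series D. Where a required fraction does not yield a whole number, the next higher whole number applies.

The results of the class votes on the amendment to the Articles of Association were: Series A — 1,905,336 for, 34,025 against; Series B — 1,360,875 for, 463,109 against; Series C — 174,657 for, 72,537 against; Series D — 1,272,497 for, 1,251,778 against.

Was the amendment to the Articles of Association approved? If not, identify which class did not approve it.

Approved — every class gave the required vote.

Series A: 4/5 of 2381670 = 1905336; 1,905,336 required, 1,905,336 in favor — approved.
Series B: 3/5 of 2268125 = 1360875; 1,360,875 required, 1,360,875 in favor — approved.
Series C: 3/5 of 291095 = 174657; 174,657 required, 174,657 in favor — approved.
Series D: a majority of 2544226 is 1272114; 1,272,114 required, 1,272,497 in favor — approved.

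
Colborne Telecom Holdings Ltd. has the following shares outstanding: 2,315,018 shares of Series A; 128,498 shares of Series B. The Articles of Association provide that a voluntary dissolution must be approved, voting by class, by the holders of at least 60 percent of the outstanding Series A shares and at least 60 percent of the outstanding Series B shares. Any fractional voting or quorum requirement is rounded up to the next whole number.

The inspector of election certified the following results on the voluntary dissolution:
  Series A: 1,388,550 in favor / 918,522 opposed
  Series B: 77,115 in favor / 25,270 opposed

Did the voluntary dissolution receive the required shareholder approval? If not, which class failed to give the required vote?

Series A: 3/5 of 2315018 = 1389010.80, rounded up to 1389011; 1,389,011 required, 1,388,550 in favor — not approved.
Series B: 3/5 of 128498 = 77098.80, rounded up to 77099; 77,099 required, 77,115 in favor — approved.

Not approved — the Series A shares did not give the required vote.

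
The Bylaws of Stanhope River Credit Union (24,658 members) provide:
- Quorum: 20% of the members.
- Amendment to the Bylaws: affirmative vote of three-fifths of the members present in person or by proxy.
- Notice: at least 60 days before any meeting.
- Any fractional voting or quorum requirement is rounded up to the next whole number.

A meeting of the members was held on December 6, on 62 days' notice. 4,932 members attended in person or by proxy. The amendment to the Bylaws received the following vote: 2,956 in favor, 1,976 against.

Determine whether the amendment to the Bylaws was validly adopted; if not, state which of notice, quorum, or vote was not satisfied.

Notice: 62 days given; 60 required. Satisfied.
Quorum: 20% of 24,658 = 4,931.60, rounded up to 4,932; 4,932 present. Satisfied.
Vote: requires three-fifths of those present (4,932); 3/5 of 4932 = 2959.20, rounded up to 2960, so 2,960 needed; 2,956 in favor. Not satisfied.

Invalid — vote requirement not satisfied.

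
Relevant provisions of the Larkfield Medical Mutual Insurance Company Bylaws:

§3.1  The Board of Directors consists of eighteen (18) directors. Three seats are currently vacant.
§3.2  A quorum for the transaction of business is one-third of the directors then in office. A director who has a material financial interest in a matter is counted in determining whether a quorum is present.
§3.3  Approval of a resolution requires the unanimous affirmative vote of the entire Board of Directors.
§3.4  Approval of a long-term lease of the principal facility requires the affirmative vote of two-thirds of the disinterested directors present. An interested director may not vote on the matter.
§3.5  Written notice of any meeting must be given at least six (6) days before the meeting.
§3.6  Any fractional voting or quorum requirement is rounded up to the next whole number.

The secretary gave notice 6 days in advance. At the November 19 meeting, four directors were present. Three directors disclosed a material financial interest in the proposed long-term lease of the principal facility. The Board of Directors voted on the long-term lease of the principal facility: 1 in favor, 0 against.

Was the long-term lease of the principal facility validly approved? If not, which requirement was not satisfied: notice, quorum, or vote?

Notice: 6 days given; 6 required (6 ≥ 6). Satisfied.
Quorum: 4 present (interested directors count toward quorum); quorum is 5. Not satisfied.
Vote: the long-term lease of the principal facility requires two-thirds of the disinterested directors present (4 − 3 = 1). 2/3 of 1 = 0.67, rounded up to 1, so 1 affirmative vote is needed; 1 voted in favor. Satisfied. (Moot — without a quorum no business can be validly transacted.)

Invalid — quorum requirement not satisfied.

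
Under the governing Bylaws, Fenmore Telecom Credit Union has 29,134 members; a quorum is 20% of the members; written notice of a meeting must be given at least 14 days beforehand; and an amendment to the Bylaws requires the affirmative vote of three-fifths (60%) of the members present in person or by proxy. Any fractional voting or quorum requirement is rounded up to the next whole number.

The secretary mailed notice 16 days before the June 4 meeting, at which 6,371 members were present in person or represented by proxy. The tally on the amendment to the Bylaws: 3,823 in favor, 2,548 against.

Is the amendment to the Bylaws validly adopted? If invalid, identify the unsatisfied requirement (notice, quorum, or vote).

Notice: 16 days given; 14 required. Satisfied.
Quorum: 20% of 29,134 = 5,826.80, rounded up to 5,827; 6,371 present. Satisfied.
Vote: requires three-fifths of those present (6,371); 3/5 of 6371 = 3822.60, rounded up to 3823, so 3,823 needed; 3,823 in favor. Satisfied.

Valid — all requirements satisfied.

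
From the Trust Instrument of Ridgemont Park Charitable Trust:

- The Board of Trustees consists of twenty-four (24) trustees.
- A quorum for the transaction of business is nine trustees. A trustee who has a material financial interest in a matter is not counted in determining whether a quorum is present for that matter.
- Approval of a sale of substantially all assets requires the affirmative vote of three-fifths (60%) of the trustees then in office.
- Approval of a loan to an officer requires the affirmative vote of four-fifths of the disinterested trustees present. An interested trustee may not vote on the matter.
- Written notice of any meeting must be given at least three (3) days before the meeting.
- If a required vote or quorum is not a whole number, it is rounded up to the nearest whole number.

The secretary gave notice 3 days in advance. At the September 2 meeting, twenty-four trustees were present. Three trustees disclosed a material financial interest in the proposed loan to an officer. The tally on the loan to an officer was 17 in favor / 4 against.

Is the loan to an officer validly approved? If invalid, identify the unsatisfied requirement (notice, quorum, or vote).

Notice: 3 days given; 3 required (3 ≥ 3). Satisfied.
Quorum: 24 present, but the 3 interested trustees do not count, leaving 21. Quorum is 9. Satisfied.
Vote: the loan to an officer requires four-fifths of the disinterested trustees present (24 − 3 = 21). 4/5 of 21 = 16.80, rounded up to 17, so 17 affirmative votes are needed; 17 voted in favor. Satisfied.

Valid — all requirements satisfied.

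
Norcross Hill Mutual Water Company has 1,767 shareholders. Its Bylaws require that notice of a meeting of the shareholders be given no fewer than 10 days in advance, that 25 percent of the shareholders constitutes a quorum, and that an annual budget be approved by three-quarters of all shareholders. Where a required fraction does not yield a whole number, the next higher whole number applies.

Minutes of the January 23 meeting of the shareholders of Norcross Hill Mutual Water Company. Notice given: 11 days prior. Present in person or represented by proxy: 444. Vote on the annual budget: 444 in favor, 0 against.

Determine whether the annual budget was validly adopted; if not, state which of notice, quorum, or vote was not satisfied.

Notice: 11 days given; 10 required. Satisfied.
Quorum: 25% of 1,767 = 441.75, rounded up to 442; 444 present. Satisfied.
Vote: requires three-fourths of all shareholders (1,767); 3/4 of 1767 = 1325.25, rounded up to 1326, so 1,326 needed; 444 in favor. Not satisfied.

Invalid — vote requirement not satisfied.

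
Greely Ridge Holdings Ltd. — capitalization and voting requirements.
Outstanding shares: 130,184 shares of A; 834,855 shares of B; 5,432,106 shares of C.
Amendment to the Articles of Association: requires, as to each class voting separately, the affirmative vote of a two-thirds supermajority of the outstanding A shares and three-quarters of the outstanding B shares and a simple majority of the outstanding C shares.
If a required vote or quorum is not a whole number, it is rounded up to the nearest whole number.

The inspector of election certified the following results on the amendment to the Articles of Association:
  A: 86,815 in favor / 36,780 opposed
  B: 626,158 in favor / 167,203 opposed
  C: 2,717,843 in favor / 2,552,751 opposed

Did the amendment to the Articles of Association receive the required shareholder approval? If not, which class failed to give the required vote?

Approved — every class gave the required vote.

A: 2/3 of 130184 = 86789.33, rounded up to 86790; 86,790 required, 86,815 in favor — approved.
B: 3/4 of 834855 = 626141.25, rounded up to 626142; 626,142 required, 626,158 in favor — approved.
C: a majority of 5432106 is 2716054; 2,716,054 required, 2,717,843 in favor — approved.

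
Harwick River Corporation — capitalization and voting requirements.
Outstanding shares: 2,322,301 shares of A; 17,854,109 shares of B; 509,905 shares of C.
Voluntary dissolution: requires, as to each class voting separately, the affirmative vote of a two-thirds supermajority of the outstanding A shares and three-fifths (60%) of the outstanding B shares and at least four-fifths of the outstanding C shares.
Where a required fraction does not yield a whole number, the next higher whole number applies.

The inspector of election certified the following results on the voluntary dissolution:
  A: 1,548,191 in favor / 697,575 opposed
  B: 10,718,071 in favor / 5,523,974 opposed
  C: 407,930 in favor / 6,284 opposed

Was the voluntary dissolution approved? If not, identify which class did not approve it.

A: 2/3 of 2322301 = 1548200.67, rounded up to 1548201; 1,548,201 required, 1,548,191 in favor — not approved.
B: 3/5 of 17854109 = 10712465.40, rounded up to 10712466; 10,712,466 required, 10,718,071 in favor — approved.
C: 4/5 of 509905 = 407924; 407,924 required, 407,930 in favor — approved.

Not approved — the A shares did not give the required vote.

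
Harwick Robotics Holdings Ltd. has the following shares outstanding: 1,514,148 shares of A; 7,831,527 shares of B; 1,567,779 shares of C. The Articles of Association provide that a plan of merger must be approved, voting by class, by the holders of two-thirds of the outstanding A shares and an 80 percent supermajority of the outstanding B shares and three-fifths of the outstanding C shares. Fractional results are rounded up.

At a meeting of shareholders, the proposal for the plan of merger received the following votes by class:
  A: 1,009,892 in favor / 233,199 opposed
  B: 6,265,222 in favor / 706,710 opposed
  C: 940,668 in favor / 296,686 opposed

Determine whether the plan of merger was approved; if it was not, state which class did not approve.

Approved — every class gave the required vote.

A: 2/3 of 1514148 = 1009432; 1,009,432 required, 1,009,892 in favor — approved.
B: 4/5 of 7831527 = 6265221.60, rounded up to 6265222; 6,265,222 required, 6,265,222 in favor — approved.
C: 3/5 of 1567779 = 940667.40, rounded up to 940668; 940,668 required, 940,668 in favor — approved.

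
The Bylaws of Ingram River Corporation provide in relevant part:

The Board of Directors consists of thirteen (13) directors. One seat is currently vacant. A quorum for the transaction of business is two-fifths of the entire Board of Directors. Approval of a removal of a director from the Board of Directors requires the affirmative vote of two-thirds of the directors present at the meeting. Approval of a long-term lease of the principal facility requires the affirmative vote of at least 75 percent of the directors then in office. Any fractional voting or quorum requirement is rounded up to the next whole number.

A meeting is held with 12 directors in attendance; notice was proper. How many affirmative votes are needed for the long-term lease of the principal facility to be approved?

9

The long-term lease of the principal facility requires three-fourths of the directors then in office (12).
3/4 of 12 = 9.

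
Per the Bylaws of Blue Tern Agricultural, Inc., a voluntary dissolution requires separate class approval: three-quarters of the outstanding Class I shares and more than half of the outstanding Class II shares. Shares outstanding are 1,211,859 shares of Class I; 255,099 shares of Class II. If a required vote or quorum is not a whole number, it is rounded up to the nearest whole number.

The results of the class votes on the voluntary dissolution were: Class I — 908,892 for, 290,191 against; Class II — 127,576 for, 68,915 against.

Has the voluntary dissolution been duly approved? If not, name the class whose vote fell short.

Not approved — the Class I shares did not give the required vote.

Class I: 3/4 of 1211859 = 908894.25, rounded up to 908895; 908,895 required, 908,892 in favor — not approved.
Class II: a majority of 255099 is 127550; 127,550 required, 127,576 in favor — approved.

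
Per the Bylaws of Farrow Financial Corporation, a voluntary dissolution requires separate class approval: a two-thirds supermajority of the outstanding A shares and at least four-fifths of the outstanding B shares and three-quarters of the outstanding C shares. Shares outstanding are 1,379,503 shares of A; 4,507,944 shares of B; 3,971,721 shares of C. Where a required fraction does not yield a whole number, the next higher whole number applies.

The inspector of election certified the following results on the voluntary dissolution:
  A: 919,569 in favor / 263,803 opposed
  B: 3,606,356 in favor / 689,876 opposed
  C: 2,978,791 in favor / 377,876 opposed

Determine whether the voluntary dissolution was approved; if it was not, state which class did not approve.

A: 2/3 of 1379503 = 919668.67, rounded up to 919669; 919,669 required, 919,569 in favor — not approved.
B: 4/5 of 4507944 = 3606355.20, rounded up to 3606356; 3,606,356 required, 3,606,356 in favor — approved.
C: 3/4 of 3971721 = 2978790.75, rounded up to 2978791; 2,978,791 required, 2,978,791 in favor — approved.

Not approved — the A shares did not give the required vote.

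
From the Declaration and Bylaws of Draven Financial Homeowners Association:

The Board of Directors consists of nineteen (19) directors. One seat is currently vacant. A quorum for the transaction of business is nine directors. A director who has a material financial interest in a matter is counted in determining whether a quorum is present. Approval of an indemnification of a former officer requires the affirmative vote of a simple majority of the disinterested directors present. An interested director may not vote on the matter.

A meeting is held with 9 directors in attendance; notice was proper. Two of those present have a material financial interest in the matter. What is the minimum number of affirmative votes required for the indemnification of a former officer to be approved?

The indemnification of a former officer requires a majority of the disinterested directors present (9 − 2 = 7).
A majority of 7 is 4.

4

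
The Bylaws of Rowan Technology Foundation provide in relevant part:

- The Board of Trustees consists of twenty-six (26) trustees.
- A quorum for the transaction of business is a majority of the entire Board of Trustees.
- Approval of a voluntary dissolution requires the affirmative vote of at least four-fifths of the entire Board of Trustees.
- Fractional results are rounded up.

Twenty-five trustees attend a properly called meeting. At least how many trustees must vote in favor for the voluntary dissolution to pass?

21

The voluntary dissolution requires four-fifths of the entire Board of Trustees (26).
4/5 of 26 = 20.80, rounded up to 21.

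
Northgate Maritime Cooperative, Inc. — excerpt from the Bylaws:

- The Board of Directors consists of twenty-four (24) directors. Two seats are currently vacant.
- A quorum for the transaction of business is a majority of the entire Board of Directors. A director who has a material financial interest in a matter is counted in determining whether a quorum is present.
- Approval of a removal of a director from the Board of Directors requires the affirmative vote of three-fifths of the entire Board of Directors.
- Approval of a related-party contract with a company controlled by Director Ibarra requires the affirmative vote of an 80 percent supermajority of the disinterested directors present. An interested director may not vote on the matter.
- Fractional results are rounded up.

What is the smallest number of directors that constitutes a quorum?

A majority of 24 is 13.

13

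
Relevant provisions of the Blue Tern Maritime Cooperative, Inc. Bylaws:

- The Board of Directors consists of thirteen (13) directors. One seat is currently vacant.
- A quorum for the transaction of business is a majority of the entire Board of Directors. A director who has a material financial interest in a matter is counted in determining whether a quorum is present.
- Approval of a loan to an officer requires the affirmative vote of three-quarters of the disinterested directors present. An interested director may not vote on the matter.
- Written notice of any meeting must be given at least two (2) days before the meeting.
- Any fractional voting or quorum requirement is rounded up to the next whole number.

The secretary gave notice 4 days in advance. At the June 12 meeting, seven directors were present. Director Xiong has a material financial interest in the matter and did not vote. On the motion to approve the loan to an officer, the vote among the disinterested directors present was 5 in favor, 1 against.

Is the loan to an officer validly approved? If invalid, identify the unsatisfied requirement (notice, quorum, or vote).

Notice: 4 days given; 2 required (4 ≥ 2). Satisfied.
Quorum: 7 present (interested directors count toward quorum); quorum is 7. Satisfied.
Vote: the loan to an officer requires three-fourths of the disinterested directors present (7 − 1 = 6). 3/4 of 6 = 4.50, rounded up to 5, so 5 affirmative votes are needed; 5 voted in favor. Satisfied.

Valid — all requirements satisfied.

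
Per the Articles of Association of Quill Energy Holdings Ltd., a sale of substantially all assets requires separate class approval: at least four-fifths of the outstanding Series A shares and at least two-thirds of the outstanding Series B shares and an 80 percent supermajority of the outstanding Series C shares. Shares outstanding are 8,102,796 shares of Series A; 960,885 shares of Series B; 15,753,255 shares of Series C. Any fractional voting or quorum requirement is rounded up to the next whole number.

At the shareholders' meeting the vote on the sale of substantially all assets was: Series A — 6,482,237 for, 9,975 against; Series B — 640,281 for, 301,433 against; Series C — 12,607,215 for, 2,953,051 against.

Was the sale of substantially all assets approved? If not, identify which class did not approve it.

Series A: 4/5 of 8102796 = 6482236.80, rounded up to 6482237; 6,482,237 required, 6,482,237 in favor — approved.
Series B: 2/3 of 960885 = 640590; 640,590 required, 640,281 in favor — not approved.
Series C: 4/5 of 15753255 = 12602604; 12,602,604 required, 12,607,215 in favor — approved.

Not approved — the Series B shares did not give the required vote.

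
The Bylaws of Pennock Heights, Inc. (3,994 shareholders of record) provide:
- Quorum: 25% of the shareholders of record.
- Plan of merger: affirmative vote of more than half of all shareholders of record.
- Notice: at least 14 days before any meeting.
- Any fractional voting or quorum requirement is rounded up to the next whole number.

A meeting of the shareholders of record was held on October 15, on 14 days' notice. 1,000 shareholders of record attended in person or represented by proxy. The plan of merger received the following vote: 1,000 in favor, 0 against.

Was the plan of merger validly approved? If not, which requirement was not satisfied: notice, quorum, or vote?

Invalid — vote requirement not satisfied.

Notice: 14 days given; 14 required. Satisfied.
Quorum: 25% of 3,994 = 998.50, rounded up to 999; 1,000 present. Satisfied.
Vote: requires a majority of all shareholders of record (3,994); a majority of 3994 is 1998, so 1,998 needed; 1,000 in favor. Not satisfied.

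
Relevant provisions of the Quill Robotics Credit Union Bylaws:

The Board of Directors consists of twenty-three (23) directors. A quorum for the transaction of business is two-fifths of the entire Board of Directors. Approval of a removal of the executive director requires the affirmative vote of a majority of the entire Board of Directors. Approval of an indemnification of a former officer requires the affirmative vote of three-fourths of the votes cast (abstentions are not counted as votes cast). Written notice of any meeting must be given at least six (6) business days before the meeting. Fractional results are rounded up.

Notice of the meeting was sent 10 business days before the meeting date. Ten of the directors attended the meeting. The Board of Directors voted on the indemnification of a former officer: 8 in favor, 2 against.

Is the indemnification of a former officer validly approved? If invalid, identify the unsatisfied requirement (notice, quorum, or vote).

Notice: 10 business days given; 6 required (10 ≥ 6). Satisfied.
Quorum: 10 present; quorum is 10. Satisfied.
Vote: the indemnification of a former officer requires three-fourths of the votes cast (10). 3/4 of 10 = 7.50, rounded up to 8, so 8 affirmative votes are needed; 8 voted in favor. Satisfied.

Valid — all requirements satisfied.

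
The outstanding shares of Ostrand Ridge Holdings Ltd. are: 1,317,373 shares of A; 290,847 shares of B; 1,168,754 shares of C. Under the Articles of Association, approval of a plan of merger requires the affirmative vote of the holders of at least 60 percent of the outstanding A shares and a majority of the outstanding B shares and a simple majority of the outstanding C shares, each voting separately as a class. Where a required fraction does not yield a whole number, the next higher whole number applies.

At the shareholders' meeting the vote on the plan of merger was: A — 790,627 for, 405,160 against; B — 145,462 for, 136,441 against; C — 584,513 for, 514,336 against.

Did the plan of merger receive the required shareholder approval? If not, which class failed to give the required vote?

A: 3/5 of 1317373 = 790423.80, rounded up to 790424; 790,424 required, 790,627 in favor — approved.
B: a majority of 290847 is 145424; 145,424 required, 145,462 in favor — approved.
C: a majority of 1168754 is 584378; 584,378 required, 584,513 in favor — approved.

Approved — every class gave the required vote.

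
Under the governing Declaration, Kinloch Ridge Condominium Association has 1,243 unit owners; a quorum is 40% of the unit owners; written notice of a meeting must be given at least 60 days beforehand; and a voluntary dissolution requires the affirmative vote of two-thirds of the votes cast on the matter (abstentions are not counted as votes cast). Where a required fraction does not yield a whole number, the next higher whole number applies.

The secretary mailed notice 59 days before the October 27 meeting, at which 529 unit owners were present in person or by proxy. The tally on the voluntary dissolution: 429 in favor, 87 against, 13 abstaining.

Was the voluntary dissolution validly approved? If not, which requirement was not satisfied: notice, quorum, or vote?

Notice: 59 days given; 60 required. Not satisfied.
Quorum: 40% of 1,243 = 497.20, rounded up to 498; 529 present. Satisfied.
Vote: requires two-thirds of the votes cast (529 − 13 abstaining = 516); 2/3 of 516 = 344, so 344 needed; 429 in favor. Satisfied.

Invalid — notice requirement not satisfied.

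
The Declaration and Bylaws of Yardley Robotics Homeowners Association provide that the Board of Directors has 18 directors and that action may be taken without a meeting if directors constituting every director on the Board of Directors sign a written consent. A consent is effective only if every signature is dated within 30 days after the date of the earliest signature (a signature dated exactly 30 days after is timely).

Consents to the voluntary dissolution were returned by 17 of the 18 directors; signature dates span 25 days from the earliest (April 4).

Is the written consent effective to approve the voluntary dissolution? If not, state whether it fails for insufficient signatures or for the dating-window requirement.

Not effective — insufficient signatures.

Signatures required: every one of 18 — unanimous means all 18, so 18 needed; 17 signed. Insufficient.
Dating window: the latest signature is 25 days after the earliest; the limit is 30 days. Within the window.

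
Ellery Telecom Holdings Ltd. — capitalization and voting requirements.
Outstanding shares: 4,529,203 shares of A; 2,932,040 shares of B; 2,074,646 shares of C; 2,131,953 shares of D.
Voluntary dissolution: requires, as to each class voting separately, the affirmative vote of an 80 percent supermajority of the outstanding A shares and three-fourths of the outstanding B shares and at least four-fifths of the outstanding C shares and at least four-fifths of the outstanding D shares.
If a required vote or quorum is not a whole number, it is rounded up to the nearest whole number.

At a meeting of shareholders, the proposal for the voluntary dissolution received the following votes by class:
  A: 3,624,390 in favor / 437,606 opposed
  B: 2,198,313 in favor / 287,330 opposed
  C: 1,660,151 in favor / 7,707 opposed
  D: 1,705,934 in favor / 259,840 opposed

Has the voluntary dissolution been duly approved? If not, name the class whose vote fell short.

A: 4/5 of 4529203 = 3623362.40, rounded up to 3623363; 3,623,363 required, 3,624,390 in favor — approved.
B: 3/4 of 2932040 = 2199030; 2,199,030 required, 2,198,313 in favor — not approved.
C: 4/5 of 2074646 = 1659716.80, rounded up to 1659717; 1,659,717 required, 1,660,151 in favor — approved.
D: 4/5 of 2131953 = 1705562.40, rounded up to 1705563; 1,705,563 required, 1,705,934 in favor — approved.

Not approved — the B shares did not give the required vote.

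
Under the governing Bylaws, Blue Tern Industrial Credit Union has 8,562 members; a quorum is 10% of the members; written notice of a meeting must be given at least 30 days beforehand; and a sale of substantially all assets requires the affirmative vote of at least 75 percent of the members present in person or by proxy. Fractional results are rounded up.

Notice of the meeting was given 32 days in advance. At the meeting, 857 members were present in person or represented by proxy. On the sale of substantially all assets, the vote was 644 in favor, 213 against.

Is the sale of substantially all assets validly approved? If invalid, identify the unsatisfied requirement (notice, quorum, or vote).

Valid — all requirements satisfied.

Notice: 32 days given; 30 required. Satisfied.
Quorum: 10% of 8,562 = 856.20, rounded up to 857; 857 present. Satisfied.
Vote: requires three-fourths of those present (857); 3/4 of 857 = 642.75, rounded up to 643, so 643 needed; 644 in favor. Satisfied.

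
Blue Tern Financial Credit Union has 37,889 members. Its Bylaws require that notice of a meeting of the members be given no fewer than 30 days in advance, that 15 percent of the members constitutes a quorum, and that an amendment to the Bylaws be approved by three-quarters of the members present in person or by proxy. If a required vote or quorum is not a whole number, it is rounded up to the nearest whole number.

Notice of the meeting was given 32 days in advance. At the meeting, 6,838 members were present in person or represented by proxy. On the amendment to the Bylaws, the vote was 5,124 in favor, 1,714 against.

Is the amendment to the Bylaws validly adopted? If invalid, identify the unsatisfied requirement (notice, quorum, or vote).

Invalid — vote requirement not satisfied.

Notice: 32 days given; 30 required. Satisfied.
Quorum: 15% of 37,889 = 5,683.35, rounded up to 5,684; 6,838 present. Satisfied.
Vote: requires three-fourths of those present (6,838); 3/4 of 6838 = 5128.50, rounded up to 5129, so 5,129 needed; 5,124 in favor. Not satisfied.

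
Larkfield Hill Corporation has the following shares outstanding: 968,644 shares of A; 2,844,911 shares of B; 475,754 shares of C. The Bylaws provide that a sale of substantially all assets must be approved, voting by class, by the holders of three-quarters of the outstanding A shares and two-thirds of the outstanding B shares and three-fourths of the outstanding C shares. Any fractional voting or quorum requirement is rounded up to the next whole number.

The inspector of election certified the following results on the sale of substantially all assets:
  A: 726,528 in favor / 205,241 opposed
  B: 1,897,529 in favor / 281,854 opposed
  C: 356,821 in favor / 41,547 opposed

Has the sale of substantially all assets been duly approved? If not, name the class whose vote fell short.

Approved — every class gave the required vote.

A: 3/4 of 968644 = 726483; 726,483 required, 726,528 in favor — approved.
B: 2/3 of 2844911 = 1896607.33, rounded up to 1896608; 1,896,608 required, 1,897,529 in favor — approved.
C: 3/4 of 475754 = 356815.50, rounded up to 356816; 356,816 required, 356,821 in favor — approved.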